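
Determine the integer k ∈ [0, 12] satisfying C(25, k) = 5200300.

C(25,k) increases on 0 ≤ k ≤ 12. C(25,11) = 4457400 and C(25,12) = 5200300, so k = 12.

12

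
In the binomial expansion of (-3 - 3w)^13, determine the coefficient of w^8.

-2051893701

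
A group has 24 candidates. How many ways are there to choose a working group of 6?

134596

This is C(24,6) = 134596.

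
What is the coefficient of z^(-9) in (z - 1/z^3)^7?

General term: C(7,j)·(z)^j·(-1/z^3)^(7-j), with z-exponent 1j − 3(7−j) = 4j − 21.
Set 4j − 21 = -9: j = 3.
C(7,3) = 35; 1^3 = 1; (-1)^4 = 1.
Coefficient = 35 · 1 · 1 = 35.

35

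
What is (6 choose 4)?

C(6,4) = C(6,2) by symmetry.
C(6,2) = (6·5) / 2! = 30 / 2 = 15.

15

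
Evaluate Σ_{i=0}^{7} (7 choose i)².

By Vandermonde's identity, Σ C(7,i)² = C(14,7) = 3432.

3432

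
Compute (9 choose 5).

126

C(9,5) = C(9,4) by symmetry.
C(9,4) = (9·8·7·6) / 4! = 3024 / 24 = 126.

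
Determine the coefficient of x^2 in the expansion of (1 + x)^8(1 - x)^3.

7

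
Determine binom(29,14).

C(29,14) = (29·28·27·26·25·24·23·22·21·20·19·18·17·16) / 14! = 6761440164390912000 / 87178291200 = 77558760.

77558760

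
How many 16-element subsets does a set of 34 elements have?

C(34,16) = (34·33·32·31·30·29·28·27·26·25·24·23·22·21·20·19) / 16! = 46113021921146019840000 / 20922789888000 = 2203961430.

2203961430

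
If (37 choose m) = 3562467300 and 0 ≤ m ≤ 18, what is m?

C(37,m) increases on 0 ≤ m ≤ 18. C(37,12) = 1852482996 and C(37,13) = 3562467300, so m = 13.

13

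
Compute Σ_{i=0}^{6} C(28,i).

499178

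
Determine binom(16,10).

8008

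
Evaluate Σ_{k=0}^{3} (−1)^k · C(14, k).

The partial alternating sum Σ_{k=0}^{3} (−1)^k C(14,k) = (−1)^3 C(13,3) = -286.

-286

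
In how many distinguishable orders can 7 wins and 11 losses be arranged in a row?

Choose positions for the wins: C(18,7) = 31824.

31824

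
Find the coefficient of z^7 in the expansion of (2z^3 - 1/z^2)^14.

-439296

General term: C(14,j)·(2z^3)^j·(-1/z^2)^(14-j), with z-exponent 3j − 2(14−j) = 5j − 28.
Set 5j − 28 = 7: j = 7.
C(14,7) = 3432; 2^7 = 128; (-1)^7 = -1.
Coefficient = 3432 · 128 · (-1) = -439296.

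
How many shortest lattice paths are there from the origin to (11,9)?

Each path is a sequence of 20 steps with 11 rights: C(20,11) = 167960.

167960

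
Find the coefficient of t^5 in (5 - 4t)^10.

-806400000

The general term is C(10,j)·(5)^j·(-4t)^(10-j); the t^5 term has j = 5.
C(10,5) = 252.
Coefficient = C(10,5) · 5^5 · (-4)^5 = 252 · 3125 · (-1024) = -806400000.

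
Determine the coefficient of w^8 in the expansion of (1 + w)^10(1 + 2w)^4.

Coefficient of w^8 = Σ_{j} C(10,j)·1^j·C(4,8-j)·2^(8-j) for j from 4 to 8.
= 3360 + 8064 + 5040 + 960 + 45 = 17469.

17469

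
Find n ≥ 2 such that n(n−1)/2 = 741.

n(n−1)/2 = 741 ⇒ n(n−1) = 1482. Since 39·38 = 1482, n = 39.

39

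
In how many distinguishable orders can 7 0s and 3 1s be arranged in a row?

120

Choose positions for the 0s: C(10,7) = 120.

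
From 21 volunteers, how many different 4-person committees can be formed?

5985

This is C(21,4) = 5985.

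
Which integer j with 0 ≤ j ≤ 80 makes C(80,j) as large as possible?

40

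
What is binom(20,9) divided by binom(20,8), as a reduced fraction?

4/3

C(n,k+1)/C(n,k) = (n−k)/(k+1) = (20−8)/(8+1) = 12/9 = 4/3.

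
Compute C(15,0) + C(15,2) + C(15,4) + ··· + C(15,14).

Half of (1+1)^15 + (1−1)^15 gives the even-index sum: 2^14 = 16384.

16384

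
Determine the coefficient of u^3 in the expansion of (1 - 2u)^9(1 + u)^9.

60

Coefficient of u^3 = Σ_{j} C(9,j)·(-2)^j·C(9,3-j)·1^(3-j) for j from 0 to 3.
= 84 + (-648) + 1296 + (-672) = 60.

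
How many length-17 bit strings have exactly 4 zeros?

Choose the 4 positions: C(17,4) = 2380.

2380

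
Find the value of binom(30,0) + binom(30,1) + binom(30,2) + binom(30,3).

4526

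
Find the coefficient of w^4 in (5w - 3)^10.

95681250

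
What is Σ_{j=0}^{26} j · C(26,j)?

Differentiating (1+x)^26 and setting x=1: Σ j·C(26,j) = 26·2^25 = 872415232.

872415232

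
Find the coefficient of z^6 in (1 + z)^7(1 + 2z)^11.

298305

Coefficient of z^6 = Σ_{j} C(7,j)·1^j·C(11,6-j)·2^(6-j) for j from 0 to 6.
= 29568 + 103488 + 110880 + 46200 + 7700 + 462 + 7 = 298305.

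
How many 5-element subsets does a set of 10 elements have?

252

C(10,5) = (10·9·8·7·6) / 5! = 30240 / 120 = 252.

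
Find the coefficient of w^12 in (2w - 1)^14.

The general term is C(14,j)·(2w)^j·(-1)^(14-j); the w^12 term has j = 12.
C(14,12) = 91.
Coefficient = C(14,12) · 2^12 = 91 · 4096 = 372736.

372736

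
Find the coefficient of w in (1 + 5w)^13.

65

The general term is C(13,j)·(1)^j·(5w)^(13-j); the w^1 term has j = 12.
C(13,12) = 13.
Coefficient = C(13,12) · 5^1 = 13 · 5 = 65.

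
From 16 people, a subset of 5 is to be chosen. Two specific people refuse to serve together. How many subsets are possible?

All 5-subsets: C(16,5) = 4368. Those containing both fixed elements: C(14,3) = 364.
4368 − 364 = 4004.

4004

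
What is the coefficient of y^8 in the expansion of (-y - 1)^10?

The general term is C(10,j)·(-y)^j·(-1)^(10-j); the y^8 term has j = 8.
C(10,8) = 45.
Coefficient = C(10,8) = 45.

45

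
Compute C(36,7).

C(36,7) = (36·35·34·33·32·31·30) / 7! = 42072307200 / 5040 = 8347680.

8347680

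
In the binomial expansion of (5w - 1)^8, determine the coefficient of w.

-40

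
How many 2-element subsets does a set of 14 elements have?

91

C(14,2) = (14·13) / 2! = 182 / 2 = 91.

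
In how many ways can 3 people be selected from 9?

84

This is C(9,3) = 84.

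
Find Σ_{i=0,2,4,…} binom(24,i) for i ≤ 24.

8388608

Even-i terms of row 24 sum to 2^23 = 8388608.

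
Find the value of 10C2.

45

C(10,2) = (10·9) / 2! = 90 / 2 = 45.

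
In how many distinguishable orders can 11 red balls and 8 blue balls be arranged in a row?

Choose positions for the red balls: C(19,11) = 75582.

75582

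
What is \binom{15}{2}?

105

C(15,2) = (15·14) / 2! = 210 / 2 = 105.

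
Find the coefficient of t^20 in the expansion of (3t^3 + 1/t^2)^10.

295245

General term: C(10,j)·(3t^3)^j·(1/t^2)^(10-j), with t-exponent 3j − 2(10−j) = 5j − 20.
Set 5j − 20 = 20: j = 8.
C(10,8) = 45; 3^8 = 6561; 1^2 = 1.
Coefficient = 45 · 6561 · 1 = 295245.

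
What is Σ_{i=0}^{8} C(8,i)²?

Σ C(8,i)² is the coefficient of x^8 in (1+x)^8(1+x)^8 = (1+x)^16, i.e. C(16,8) = 12870.

12870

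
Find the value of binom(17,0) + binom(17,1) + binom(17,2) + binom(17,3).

834

1 + 17 + 136 + 680 = 834.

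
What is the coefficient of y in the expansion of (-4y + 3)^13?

-27634932

The general term is C(13,j)·(-4y)^j·(3)^(13-j); the y^1 term has j = 1.
C(13,1) = 13.
Coefficient = C(13,1) · (-4)^1 · 3^12 = 13 · (-4) · 531441 = -27634932.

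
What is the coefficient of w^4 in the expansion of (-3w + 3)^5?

The general term is C(5,j)·(-3w)^j·(3)^(5-j); the w^4 term has j = 4.
C(5,4) = 5.
Coefficient = C(5,4) · (-3)^4 · 3^1 = 5 · 81 · 3 = 1215.

1215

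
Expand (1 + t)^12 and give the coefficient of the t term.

The general term is C(12,j)·(1)^j·(t)^(12-j); the t^1 term has j = 11.
C(12,11) = 12.
Coefficient = C(12,11) = 12.

12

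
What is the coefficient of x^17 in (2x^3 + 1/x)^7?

448

General term: C(7,j)·(2x^3)^j·(1/x)^(7-j), with x-exponent 3j − 1(7−j) = 4j − 7.
Set 4j − 7 = 17: j = 6.
C(7,6) = 7; 2^6 = 64; 1^1 = 1.
Coefficient = 7 · 64 · 1 = 448.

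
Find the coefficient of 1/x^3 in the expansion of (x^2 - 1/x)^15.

-1365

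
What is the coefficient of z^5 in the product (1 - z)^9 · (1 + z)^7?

Coefficient of z^5 = Σ_{j} C(9,j)·(-1)^j·C(7,5-j)·1^(5-j) for j from 0 to 5.
= 21 + (-315) + 1260 + (-1764) + 882 + (-126) = -42.

-42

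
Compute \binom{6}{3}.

20

C(6,3) = (6·5·4) / 3! = 120 / 6 = 20.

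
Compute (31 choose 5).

169911

C(31,5) = (31·30·29·28·27) / 5! = 20389320 / 120 = 169911.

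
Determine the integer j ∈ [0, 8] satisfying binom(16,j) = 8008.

6

C(16,j) increases on 0 ≤ j ≤ 8. C(16,5) = 4368 and C(16,6) = 8008, so j = 6.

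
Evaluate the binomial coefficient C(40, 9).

273438880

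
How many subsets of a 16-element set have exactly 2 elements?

120

Choose the 2 positions: C(16,2) = 120.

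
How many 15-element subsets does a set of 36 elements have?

C(36,15) = (36·35·34·33·32·31·30·29·28·27·26·25·24·23·22) / 15! = 7281003461233582080000 / 1307674368000 = 5567902560.

5567902560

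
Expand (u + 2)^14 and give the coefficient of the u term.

114688

The general term is C(14,j)·(u)^j·(2)^(14-j); the u^1 term has j = 1.
C(14,1) = 14.
Coefficient = C(14,1) · 2^13 = 14 · 8192 = 114688.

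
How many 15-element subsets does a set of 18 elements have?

816

C(18,15) = C(18,3) by symmetry.
C(18,3) = (18·17·16) / 3! = 4896 / 6 = 816.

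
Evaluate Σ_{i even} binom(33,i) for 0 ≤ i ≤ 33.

4294967296

Even-i terms of row 33 sum to 2^32 = 4294967296.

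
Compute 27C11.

13037895

C(27,11) = (27·26·25·24·23·22·21·20·19·18·17) / 11! = 520431047136000 / 39916800 = 13037895.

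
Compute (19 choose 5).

11628

C(19,5) = (19·18·17·16·15) / 5! = 1395360 / 120 = 11628.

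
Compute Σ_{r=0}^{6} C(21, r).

1 + 21 + 210 + 1330 + 5985 + 20349 + 54264 = 82160.

82160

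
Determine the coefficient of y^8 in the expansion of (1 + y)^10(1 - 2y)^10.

Coefficient of y^8 = Σ_{j} C(10,j)·1^j·C(10,8-j)·(-2)^(8-j) for j from 0 to 8.
= 11520 + (-153600) + 604800 + (-967680) + 705600 + (-241920) + 37800 + (-2400) + 45 = -5835.

-5835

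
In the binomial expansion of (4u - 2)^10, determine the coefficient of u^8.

11796480

The general term is C(10,j)·(4u)^j·(-2)^(10-j); the u^8 term has j = 8.
C(10,8) = 45.
Coefficient = C(10,8) · 4^8 · (-2)^2 = 45 · 65536 · 4 = 11796480.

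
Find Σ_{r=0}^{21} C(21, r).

The entries of row 21 sum to 2^21 = 2097152.

2097152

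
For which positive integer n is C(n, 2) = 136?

17

n(n−1)/2 = 136 ⇒ n(n−1) = 272. Since 17·16 = 272, n = 17.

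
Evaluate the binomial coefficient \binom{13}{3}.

286

C(13,3) = (13·12·11) / 3! = 1716 / 6 = 286.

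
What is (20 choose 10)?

184756

C(20,10) = (20·19·18·17·16·15·14·13·12·11) / 10! = 670442572800 / 3628800 = 184756.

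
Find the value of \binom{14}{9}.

C(14,9) = C(14,5) by symmetry.
C(14,5) = (14·13·12·11·10) / 5! = 240240 / 120 = 2002.

2002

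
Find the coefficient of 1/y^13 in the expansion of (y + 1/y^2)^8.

8

General term: C(8,j)·(y)^j·(1/y^2)^(8-j), with y-exponent 1j − 2(8−j) = 3j − 16.
Set 3j − 16 = -13: j = 1.
C(8,1) = 8; 1^1 = 1; 1^7 = 1.
Coefficient = 8 · 1 · 1 = 8.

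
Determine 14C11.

364

C(14,11) = C(14,3) by symmetry.
C(14,3) = (14·13·12) / 3! = 2184 / 6 = 364.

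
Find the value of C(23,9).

817190

C(23,9) = (23·22·21·20·19·18·17·16·15) / 9! = 296541907200 / 362880 = 817190.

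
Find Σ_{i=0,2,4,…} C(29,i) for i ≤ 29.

Half of (1+1)^29 + (1−1)^29 gives the even-index sum: 2^28 = 268435456.

268435456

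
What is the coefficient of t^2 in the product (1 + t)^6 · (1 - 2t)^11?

103

Coefficient of t^2 = Σ_{j} C(6,j)·1^j·C(11,2-j)·(-2)^(2-j) for j from 0 to 2.
= 220 + (-132) + 15 = 103.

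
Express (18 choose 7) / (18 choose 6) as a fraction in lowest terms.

12/7

C(n,k+1)/C(n,k) = (n−k)/(k+1) = (18−6)/(6+1) = 12/7.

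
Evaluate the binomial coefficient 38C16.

22239974430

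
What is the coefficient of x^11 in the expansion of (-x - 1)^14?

364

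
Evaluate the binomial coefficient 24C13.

2496144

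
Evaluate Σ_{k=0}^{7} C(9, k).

1 + 9 + 36 + 84 + 126 + 126 + 84 + 36 = 502.

502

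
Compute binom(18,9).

48620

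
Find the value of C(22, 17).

26334

C(22,17) = C(22,5) by symmetry.
C(22,5) = (22·21·20·19·18) / 5! = 3160080 / 120 = 26334.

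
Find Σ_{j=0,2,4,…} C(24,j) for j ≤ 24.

8388608

Half of (1+1)^24 + (1−1)^24 gives the even-index sum: 2^23 = 8388608.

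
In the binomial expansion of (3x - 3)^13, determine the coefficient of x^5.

2051893701

The general term is C(13,j)·(3x)^j·(-3)^(13-j); the x^5 term has j = 5.
C(13,5) = 1287.
Coefficient = C(13,5) · 3^5 · (-3)^8 = 1287 · 243 · 6561 = 2051893701.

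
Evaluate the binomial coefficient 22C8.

319770

C(22,8) = (22·21·20·19·18·17·16·15) / 8! = 12893126400 / 40320 = 319770.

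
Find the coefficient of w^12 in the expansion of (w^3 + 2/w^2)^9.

672

General term: C(9,j)·(w^3)^j·(2/w^2)^(9-j), with w-exponent 3j − 2(9−j) = 5j − 18.
Set 5j − 18 = 12: j = 6.
C(9,6) = 84; 1^6 = 1; 2^3 = 8.
Coefficient = 84 · 1 · 8 = 672.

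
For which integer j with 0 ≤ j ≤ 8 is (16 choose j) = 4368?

C(16,j) increases on 0 ≤ j ≤ 8. C(16,4) = 1820 and C(16,5) = 4368, so j = 5.

5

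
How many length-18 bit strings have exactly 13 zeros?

Choose the 13 positions: C(18,13) = 8568.

8568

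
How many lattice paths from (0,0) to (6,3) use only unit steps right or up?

Each path is a sequence of 9 steps with 6 rights: C(9,6) = 84.

84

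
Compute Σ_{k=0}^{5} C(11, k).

1024

1 + 11 + 55 + 165 + 330 + 462 = 1024.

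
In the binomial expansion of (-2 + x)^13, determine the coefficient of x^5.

The general term is C(13,j)·(-2)^j·(x)^(13-j); the x^5 term has j = 8.
C(13,8) = 1287.
Coefficient = C(13,8) · (-2)^8 = 1287 · 256 = 329472.

329472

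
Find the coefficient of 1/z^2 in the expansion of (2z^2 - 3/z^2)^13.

General term: C(13,j)·(2z^2)^j·(-3/z^2)^(13-j), with z-exponent 2j − 2(13−j) = 4j − 26.
Set 4j − 26 = -2: j = 6.
C(13,6) = 1716; 2^6 = 64; (-3)^7 = -2187.
Coefficient = 1716 · 64 · (-2187) = -240185088.

-240185088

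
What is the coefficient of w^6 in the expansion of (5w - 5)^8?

The general term is C(8,j)·(5w)^j·(-5)^(8-j); the w^6 term has j = 6.
C(8,6) = 28.
Coefficient = C(8,6) · 5^6 · (-5)^2 = 28 · 15625 · 25 = 10937500.

10937500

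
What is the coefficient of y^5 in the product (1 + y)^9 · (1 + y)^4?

(1 + y)^9(1 + y)^4 = (1 + y)^13, so the coefficient of y^5 is C(13,5)·1^5 = 1287·1 = 1287.

1287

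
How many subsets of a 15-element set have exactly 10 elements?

3003

Choose the 10 positions: C(15,10) = 3003.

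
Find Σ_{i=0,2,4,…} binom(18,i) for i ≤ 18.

131072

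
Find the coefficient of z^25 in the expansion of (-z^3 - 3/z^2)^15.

-110565

General term: C(15,j)·(-z^3)^j·(-3/z^2)^(15-j), with z-exponent 3j − 2(15−j) = 5j − 30.
Set 5j − 30 = 25: j = 11.
C(15,11) = 1365; (-1)^11 = -1; (-3)^4 = 81.
Coefficient = 1365 · (-1) · 81 = -110565.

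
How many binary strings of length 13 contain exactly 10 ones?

286

Choose the 10 positions: C(13,10) = 286.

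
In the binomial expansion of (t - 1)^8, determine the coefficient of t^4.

70

The general term is C(8,j)·(t)^j·(-1)^(8-j); the t^4 term has j = 4.
C(8,4) = 70.
Coefficient = C(8,4) = 70.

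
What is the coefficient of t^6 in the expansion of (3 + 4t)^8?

The general term is C(8,j)·(3)^j·(4t)^(8-j); the t^6 term has j = 2.
C(8,2) = 28.
Coefficient = C(8,2) · 3^2 · 4^6 = 28 · 9 · 4096 = 1032192.

1032192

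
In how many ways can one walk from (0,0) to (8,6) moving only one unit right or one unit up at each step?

Each path is a sequence of 14 steps with 8 rights: C(14,8) = 3003.

3003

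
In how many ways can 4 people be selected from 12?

This is C(12,4) = 495.

495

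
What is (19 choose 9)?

92378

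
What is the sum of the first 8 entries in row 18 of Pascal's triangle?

1 + 18 + 153 + 816 + 3060 + 8568 + 18564 + 31824 = 63004.

63004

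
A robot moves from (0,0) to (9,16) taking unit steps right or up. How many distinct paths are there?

Each path is a sequence of 25 steps with 9 rights: C(25,9) = 2042975.

2042975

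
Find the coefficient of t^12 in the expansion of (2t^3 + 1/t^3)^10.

15360

General term: C(10,j)·(2t^3)^j·(1/t^3)^(10-j), with t-exponent 3j − 3(10−j) = 6j − 30.
Set 6j − 30 = 12: j = 7.
C(10,7) = 120; 2^7 = 128; 1^3 = 1.
Coefficient = 120 · 128 · 1 = 15360.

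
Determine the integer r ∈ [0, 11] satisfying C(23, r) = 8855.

4

C(23,r) increases on 0 ≤ r ≤ 11. C(23,3) = 1771 and C(23,4) = 8855, so r = 4.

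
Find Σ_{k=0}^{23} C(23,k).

8388608

The entries of row 23 sum to 2^23 = 8388608.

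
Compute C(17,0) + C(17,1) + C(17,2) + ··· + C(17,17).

131072

Setting x = 1 in (1+x)^17 gives Σ C(17,i) = 2^17 = 131072.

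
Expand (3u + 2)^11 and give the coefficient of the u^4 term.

3421440

The general term is C(11,j)·(3u)^j·(2)^(11-j); the u^4 term has j = 4.
C(11,4) = 330.
Coefficient = C(11,4) · 3^4 · 2^7 = 330 · 81 · 128 = 3421440.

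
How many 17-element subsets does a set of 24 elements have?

346104

C(24,17) = C(24,7) by symmetry.
C(24,7) = (24·23·22·21·20·19·18) / 7! = 1744364160 / 5040 = 346104.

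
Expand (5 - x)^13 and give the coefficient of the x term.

The general term is C(13,j)·(5)^j·(-x)^(13-j); the x^1 term has j = 12.
C(13,12) = 13.
Coefficient = C(13,12) · 5^12 · (-1)^1 = 13 · 244140625 · (-1) = -3173828125.

-3173828125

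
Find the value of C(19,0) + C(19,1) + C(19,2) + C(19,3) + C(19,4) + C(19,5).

1 + 19 + 171 + 969 + 3876 + 11628 = 16664.

16664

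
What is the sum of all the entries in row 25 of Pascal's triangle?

33554432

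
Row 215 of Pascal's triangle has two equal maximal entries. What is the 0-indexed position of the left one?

107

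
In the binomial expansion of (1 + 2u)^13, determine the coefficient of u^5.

41184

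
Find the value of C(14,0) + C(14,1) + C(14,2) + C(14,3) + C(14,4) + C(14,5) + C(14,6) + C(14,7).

1 + 14 + 91 + 364 + 1001 + 2002 + 3003 + 3432 = 9908.

9908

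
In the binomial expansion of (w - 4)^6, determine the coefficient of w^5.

The general term is C(6,j)·(w)^j·(-4)^(6-j); the w^5 term has j = 5.
C(6,5) = 6.
Coefficient = C(6,5) · (-4)^1 = 6 · (-4) = -24.

-24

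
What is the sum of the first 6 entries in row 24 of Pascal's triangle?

1 + 24 + 276 + 2024 + 10626 + 42504 = 55455.

55455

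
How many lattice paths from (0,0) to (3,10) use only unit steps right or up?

286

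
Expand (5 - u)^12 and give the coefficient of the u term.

The general term is C(12,j)·(5)^j·(-u)^(12-j); the u^1 term has j = 11.
C(12,11) = 12.
Coefficient = C(12,11) · 5^11 · (-1)^1 = 12 · 48828125 · (-1) = -585937500.

-585937500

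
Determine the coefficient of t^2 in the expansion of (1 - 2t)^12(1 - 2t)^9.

840

(1 - 2t)^12(1 - 2t)^9 = (1 - 2t)^21, so the coefficient of t^2 is C(21,2)·(-2)^2 = 210·4 = 840.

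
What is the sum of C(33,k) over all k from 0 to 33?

8589934592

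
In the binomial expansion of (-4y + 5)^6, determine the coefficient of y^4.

The general term is C(6,j)·(-4y)^j·(5)^(6-j); the y^4 term has j = 4.
C(6,4) = 15.
Coefficient = C(6,4) · (-4)^4 · 5^2 = 15 · 256 · 25 = 96000.

96000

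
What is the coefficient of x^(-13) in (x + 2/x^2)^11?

General term: C(11,j)·(x)^j·(2/x^2)^(11-j), with x-exponent 1j − 2(11−j) = 3j − 22.
Set 3j − 22 = -13: j = 3.
C(11,3) = 165; 1^3 = 1; 2^8 = 256.
Coefficient = 165 · 1 · 256 = 42240.

42240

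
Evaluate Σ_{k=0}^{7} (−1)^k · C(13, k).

The partial alternating sum Σ_{k=0}^{7} (−1)^k C(13,k) = (−1)^7 C(12,7) = -792.

-792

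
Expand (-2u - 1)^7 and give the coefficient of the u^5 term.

-672

The general term is C(7,j)·(-2u)^j·(-1)^(7-j); the u^5 term has j = 5.
C(7,5) = 21.
Coefficient = C(7,5) · (-2)^5 = 21 · (-32) = -672.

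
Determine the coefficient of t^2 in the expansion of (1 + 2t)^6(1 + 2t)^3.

144

(1 + 2t)^6(1 + 2t)^3 = (1 + 2t)^9, so the coefficient of t^2 is C(9,2)·2^2 = 36·4 = 144.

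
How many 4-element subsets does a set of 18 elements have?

3060

C(18,4) = (18·17·16·15) / 4! = 73440 / 24 = 3060.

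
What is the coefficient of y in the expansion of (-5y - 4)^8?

655360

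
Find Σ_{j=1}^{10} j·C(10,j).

Differentiating (1+x)^10 and setting x=1: Σ j·C(10,j) = 10·2^9 = 5120.

5120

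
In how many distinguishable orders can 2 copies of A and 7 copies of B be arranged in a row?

Choose positions for the A's: C(9,2) = 36.

36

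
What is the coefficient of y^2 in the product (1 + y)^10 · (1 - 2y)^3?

-3

Coefficient of y^2 = Σ_{j} C(10,j)·1^j·C(3,2-j)·(-2)^(2-j) for j from 0 to 2.
= 12 + (-60) + 45 = -3.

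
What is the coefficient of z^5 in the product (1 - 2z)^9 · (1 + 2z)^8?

-896

Coefficient of z^5 = Σ_{j} C(9,j)·(-2)^j·C(8,5-j)·2^(5-j) for j from 0 to 5.
= 1792 + (-20160) + 64512 + (-75264) + 32256 + (-4032) = -896.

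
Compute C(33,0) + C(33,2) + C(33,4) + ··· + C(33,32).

4294967296

Half of (1+1)^33 + (1−1)^33 gives the even-index sum: 2^32 = 4294967296.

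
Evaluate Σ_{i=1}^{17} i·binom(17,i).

1114112

Differentiating (1+x)^17 and setting x=1: Σ i·C(17,i) = 17·2^16 = 1114112.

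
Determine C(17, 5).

C(17,5) = (17·16·15·14·13) / 5! = 742560 / 120 = 6188.

6188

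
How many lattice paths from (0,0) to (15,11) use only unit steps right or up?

Each path is a sequence of 26 steps with 15 rights: C(26,15) = 7726160.

7726160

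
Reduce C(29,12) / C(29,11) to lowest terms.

C(n,k+1)/C(n,k) = (n−k)/(k+1) = (29−11)/(11+1) = 18/12 = 3/2.

3/2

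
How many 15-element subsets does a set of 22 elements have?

170544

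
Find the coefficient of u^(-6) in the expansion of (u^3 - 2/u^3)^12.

General term: C(12,j)·(u^3)^j·(-2/u^3)^(12-j), with u-exponent 3j − 3(12−j) = 6j − 36.
Set 6j − 36 = -6: j = 5.
C(12,5) = 792; 1^5 = 1; (-2)^7 = -128.
Coefficient = 792 · 1 · (-128) = -101376.

-101376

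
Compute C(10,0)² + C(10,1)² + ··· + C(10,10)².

184756

Σ C(10,k)² is the coefficient of x^10 in (1+x)^10(1+x)^10 = (1+x)^20, i.e. C(20,10) = 184756.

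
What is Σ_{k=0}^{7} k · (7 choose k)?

448

Since k·C(7,k) = 7·C(6,k−1), the sum is 7·2^6 = 7·64 = 448.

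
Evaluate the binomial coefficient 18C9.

48620

C(18,9) = (18·17·16·15·14·13·12·11·10) / 9! = 17643225600 / 362880 = 48620.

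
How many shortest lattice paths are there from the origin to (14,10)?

1961256

Each path is a sequence of 24 steps with 14 rights: C(24,14) = 1961256.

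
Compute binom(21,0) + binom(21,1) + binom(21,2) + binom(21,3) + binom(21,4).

7547

1 + 21 + 210 + 1330 + 5985 = 7547.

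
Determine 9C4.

126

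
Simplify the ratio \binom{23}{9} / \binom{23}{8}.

5/3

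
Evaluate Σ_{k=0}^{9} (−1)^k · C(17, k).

The partial alternating sum Σ_{k=0}^{9} (−1)^k C(17,k) = (−1)^9 C(16,9) = -11440.

-11440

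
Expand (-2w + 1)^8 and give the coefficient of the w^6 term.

1792

The general term is C(8,j)·(-2w)^j·(1)^(8-j); the w^6 term has j = 6.
C(8,6) = 28.
Coefficient = C(8,6) · (-2)^6 = 28 · 64 = 1792.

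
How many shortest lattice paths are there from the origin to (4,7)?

Each path is a sequence of 11 steps with 4 rights: C(11,4) = 330.

330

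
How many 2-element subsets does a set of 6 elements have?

15

C(6,2) = (6·5) / 2! = 30 / 2 = 15.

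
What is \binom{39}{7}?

C(39,7) = (39·38·37·36·35·34·33) / 7! = 77519922480 / 5040 = 15380937.

15380937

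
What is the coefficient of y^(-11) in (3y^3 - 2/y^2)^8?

General term: C(8,j)·(3y^3)^j·(-2/y^2)^(8-j), with y-exponent 3j − 2(8−j) = 5j − 16.
Set 5j − 16 = -11: j = 1.
C(8,1) = 8; 3^1 = 3; (-2)^7 = -128.
Coefficient = 8 · 3 · (-128) = -3072.

-3072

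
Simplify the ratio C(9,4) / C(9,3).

C(n,k+1)/C(n,k) = (n−k)/(k+1) = (9−3)/(3+1) = 6/4 = 3/2.

3/2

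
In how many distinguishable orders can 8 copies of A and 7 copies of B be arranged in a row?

Choose positions for the A's: C(15,8) = 6435.

6435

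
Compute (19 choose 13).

27132

C(19,13) = C(19,6) by symmetry.
C(19,6) = (19·18·17·16·15·14) / 6! = 19535040 / 720 = 27132.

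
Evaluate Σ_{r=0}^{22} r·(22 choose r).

46137344

Since r·C(22,r) = 22·C(21,r−1), the sum is 22·2^21 = 22·2097152 = 46137344.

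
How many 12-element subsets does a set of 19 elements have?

C(19,12) = C(19,7) by symmetry.
C(19,7) = (19·18·17·16·15·14·13) / 7! = 253955520 / 5040 = 50388.

50388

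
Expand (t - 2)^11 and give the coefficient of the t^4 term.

-42240

The general term is C(11,j)·(t)^j·(-2)^(11-j); the t^4 term has j = 4.
C(11,4) = 330.
Coefficient = C(11,4) · (-2)^7 = 330 · (-128) = -42240.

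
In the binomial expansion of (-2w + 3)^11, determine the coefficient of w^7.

The general term is C(11,j)·(-2w)^j·(3)^(11-j); the w^7 term has j = 7.
C(11,7) = 330.
Coefficient = C(11,7) · (-2)^7 · 3^4 = 330 · (-128) · 81 = -3421440.

-3421440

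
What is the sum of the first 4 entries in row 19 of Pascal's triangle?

1160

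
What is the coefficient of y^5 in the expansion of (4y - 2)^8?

The general term is C(8,j)·(4y)^j·(-2)^(8-j); the y^5 term has j = 5.
C(8,5) = 56.
Coefficient = C(8,5) · 4^5 · (-2)^3 = 56 · 1024 · (-8) = -458752.

-458752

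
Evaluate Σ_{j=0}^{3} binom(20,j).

1351

1 + 20 + 190 + 1140 = 1351.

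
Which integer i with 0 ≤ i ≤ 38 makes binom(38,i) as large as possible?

C(38,i) is maximized at i = 38/2 = 19.

19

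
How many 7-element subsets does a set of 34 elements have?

C(34,7) = (34·33·32·31·30·29·28) / 7! = 27113264640 / 5040 = 5379616.

5379616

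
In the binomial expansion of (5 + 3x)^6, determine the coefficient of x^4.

30375

The general term is C(6,j)·(5)^j·(3x)^(6-j); the x^4 term has j = 2.
C(6,2) = 15.
Coefficient = C(6,2) · 5^2 · 3^4 = 15 · 25 · 81 = 30375.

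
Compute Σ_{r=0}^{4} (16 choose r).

1 + 16 + 120 + 560 + 1820 = 2517.

2517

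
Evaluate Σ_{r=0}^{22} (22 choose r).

4194304

Setting x = 1 in (1+x)^22 gives Σ C(22,r) = 2^22 = 4194304.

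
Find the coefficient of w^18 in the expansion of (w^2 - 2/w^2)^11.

-22

General term: C(11,j)·(w^2)^j·(-2/w^2)^(11-j), with w-exponent 2j − 2(11−j) = 4j − 22.
Set 4j − 22 = 18: j = 10.
C(11,10) = 11; 1^10 = 1; (-2)^1 = -2.
Coefficient = 11 · 1 · (-2) = -22.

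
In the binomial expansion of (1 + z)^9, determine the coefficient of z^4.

The general term is C(9,j)·(1)^j·(z)^(9-j); the z^4 term has j = 5.
C(9,5) = 126.
Coefficient = C(9,5) = 126.

126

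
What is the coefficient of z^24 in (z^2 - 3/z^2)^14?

-42

General term: C(14,j)·(z^2)^j·(-3/z^2)^(14-j), with z-exponent 2j − 2(14−j) = 4j − 28.
Set 4j − 28 = 24: j = 13.
C(14,13) = 14; 1^13 = 1; (-3)^1 = -3.
Coefficient = 14 · 1 · (-3) = -42.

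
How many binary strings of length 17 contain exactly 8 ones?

Choose the 8 positions: C(17,8) = 24310.

24310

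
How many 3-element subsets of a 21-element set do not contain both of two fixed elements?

1311

All 3-subsets: C(21,3) = 1330. Those containing both fixed elements: C(19,1) = 19.
1330 − 19 = 1311.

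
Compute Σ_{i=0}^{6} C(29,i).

621616

1 + 29 + 406 + 3654 + 23751 + 118755 + 475020 = 621616.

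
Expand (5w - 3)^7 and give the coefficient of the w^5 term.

The general term is C(7,j)·(5w)^j·(-3)^(7-j); the w^5 term has j = 5.
C(7,5) = 21.
Coefficient = C(7,5) · 5^5 · (-3)^2 = 21 · 3125 · 9 = 590625.

590625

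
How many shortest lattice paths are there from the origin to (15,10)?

3268760

Each path is a sequence of 25 steps with 15 rights: C(25,15) = 3268760.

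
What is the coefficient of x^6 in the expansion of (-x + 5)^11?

The general term is C(11,j)·(-x)^j·(5)^(11-j); the x^6 term has j = 6.
C(11,6) = 462.
Coefficient = C(11,6) · 5^5 = 462 · 3125 = 1443750.

1443750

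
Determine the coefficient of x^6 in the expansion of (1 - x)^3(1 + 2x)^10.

-1632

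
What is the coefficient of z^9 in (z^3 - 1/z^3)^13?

-1287

General term: C(13,j)·(z^3)^j·(-1/z^3)^(13-j), with z-exponent 3j − 3(13−j) = 6j − 39.
Set 6j − 39 = 9: j = 8.
C(13,8) = 1287; 1^8 = 1; (-1)^5 = -1.
Coefficient = 1287 · 1 · (-1) = -1287.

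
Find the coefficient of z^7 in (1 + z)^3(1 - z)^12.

Coefficient of z^7 = Σ_{j} C(3,j)·1^j·C(12,7-j)·(-1)^(7-j) for j from 0 to 3.
= (-792) + 2772 + (-2376) + 495 = 99.

99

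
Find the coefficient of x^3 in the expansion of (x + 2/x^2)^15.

21840

General term: C(15,j)·(x)^j·(2/x^2)^(15-j), with x-exponent 1j − 2(15−j) = 3j − 30.
Set 3j − 30 = 3: j = 11.
C(15,11) = 1365; 1^11 = 1; 2^4 = 16.
Coefficient = 1365 · 1 · 16 = 21840.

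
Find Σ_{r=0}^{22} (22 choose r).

4194304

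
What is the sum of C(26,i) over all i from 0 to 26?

67108864

Setting x = 1 in (1+x)^26 gives Σ C(26,i) = 2^26 = 67108864.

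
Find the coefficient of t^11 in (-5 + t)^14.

-45500

The general term is C(14,j)·(-5)^j·(t)^(14-j); the t^11 term has j = 3.
C(14,3) = 364.
Coefficient = C(14,3) · (-5)^3 = 364 · (-125) = -45500.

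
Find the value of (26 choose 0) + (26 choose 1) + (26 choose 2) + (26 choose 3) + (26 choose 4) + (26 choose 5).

83682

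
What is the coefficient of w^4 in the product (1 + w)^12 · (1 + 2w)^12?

52239

Coefficient of w^4 = Σ_{j} C(12,j)·1^j·C(12,4-j)·2^(4-j) for j from 0 to 4.
= 7920 + 21120 + 17424 + 5280 + 495 = 52239.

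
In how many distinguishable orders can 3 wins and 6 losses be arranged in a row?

84

Choose positions for the wins: C(9,3) = 84.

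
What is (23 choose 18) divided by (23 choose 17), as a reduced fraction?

C(n,k+1)/C(n,k) = (n−k)/(k+1) = (23−17)/(17+1) = 6/18 = 1/3.

1/3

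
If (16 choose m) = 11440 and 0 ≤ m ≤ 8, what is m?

C(16,m) increases on 0 ≤ m ≤ 8. C(16,6) = 8008 and C(16,7) = 11440, so m = 7.

7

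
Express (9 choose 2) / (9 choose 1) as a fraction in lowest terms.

C(n,k+1)/C(n,k) = (n−k)/(k+1) = (9−1)/(1+1) = 8/2 = 4.

4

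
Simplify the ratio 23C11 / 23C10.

13/11

C(n,k+1)/C(n,k) = (n−k)/(k+1) = (23−10)/(10+1) = 13/11.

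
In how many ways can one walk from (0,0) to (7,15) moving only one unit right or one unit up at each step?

Each path is a sequence of 22 steps with 7 rights: C(22,7) = 170544.

170544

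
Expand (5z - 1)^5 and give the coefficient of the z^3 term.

The general term is C(5,j)·(5z)^j·(-1)^(5-j); the z^3 term has j = 3.
C(5,3) = 10.
Coefficient = C(5,3) · 5^3 = 10 · 125 = 1250.

1250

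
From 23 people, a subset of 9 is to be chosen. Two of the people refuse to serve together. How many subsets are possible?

All 9-subsets: C(23,9) = 817190. Those containing both fixed elements: C(21,7) = 116280.
817190 − 116280 = 700910.

700910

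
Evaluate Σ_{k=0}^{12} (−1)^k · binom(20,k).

50388

The partial alternating sum Σ_{k=0}^{12} (−1)^k C(20,k) = (−1)^12 C(19,12) = 50388.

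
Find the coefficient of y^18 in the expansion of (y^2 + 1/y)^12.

66

General term: C(12,j)·(y^2)^j·(1/y)^(12-j), with y-exponent 2j − 1(12−j) = 3j − 12.
Set 3j − 12 = 18: j = 10.
C(12,10) = 66; 1^10 = 1; 1^2 = 1.
Coefficient = 66 · 1 · 1 = 66.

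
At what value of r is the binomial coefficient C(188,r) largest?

94

C(188,r) is maximized at r = 188/2 = 94.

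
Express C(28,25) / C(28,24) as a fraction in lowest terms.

C(n,k+1)/C(n,k) = (n−k)/(k+1) = (28−24)/(24+1) = 4/25.

4/25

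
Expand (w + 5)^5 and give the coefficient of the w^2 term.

1250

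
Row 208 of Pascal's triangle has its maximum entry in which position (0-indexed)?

104

C(208,k) is maximized at k = 208/2 = 104.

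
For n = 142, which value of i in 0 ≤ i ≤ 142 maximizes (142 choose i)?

C(142,i) is maximized at i = 142/2 = 71.

71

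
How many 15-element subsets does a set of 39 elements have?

25140840660

C(39,15) = (39·38·37·36·35·34·33·32·31·30·29·28·27·26·25) / 15! = 32876032921054202880000 / 1307674368000 = 25140840660.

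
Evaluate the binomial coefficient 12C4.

495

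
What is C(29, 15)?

C(29,15) = C(29,14) by symmetry.
C(29,14) = (29·28·27·26·25·24·23·22·21·20·19·18·17·16) / 14! = 6761440164390912000 / 87178291200 = 77558760.

77558760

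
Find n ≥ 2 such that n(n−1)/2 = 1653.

n(n−1)/2 = 1653 ⇒ n(n−1) = 3306. Since 58·57 = 3306, n = 58.

58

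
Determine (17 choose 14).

680

C(17,14) = C(17,3) by symmetry.
C(17,3) = (17·16·15) / 3! = 4080 / 6 = 680.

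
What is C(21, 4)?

C(21,4) = (21·20·19·18) / 4! = 143640 / 24 = 5985.

5985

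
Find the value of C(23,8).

C(23,8) = (23·22·21·20·19·18·17·16) / 8! = 19769460480 / 40320 = 490314.

490314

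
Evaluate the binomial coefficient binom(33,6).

1107568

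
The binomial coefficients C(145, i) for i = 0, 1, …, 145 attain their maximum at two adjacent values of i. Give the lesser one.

For odd n = 145, C(145,i) peaks at i = (n−1)/2 and (n+1)/2; the lesser is 72.

72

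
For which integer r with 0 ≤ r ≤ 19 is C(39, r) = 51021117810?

17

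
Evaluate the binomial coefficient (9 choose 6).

84

C(9,6) = C(9,3) by symmetry.
C(9,3) = (9·8·7) / 3! = 504 / 6 = 84.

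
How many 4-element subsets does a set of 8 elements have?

70

C(8,4) = (8·7·6·5) / 4! = 1680 / 24 = 70.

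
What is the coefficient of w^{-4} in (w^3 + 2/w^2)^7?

General term: C(7,j)·(w^3)^j·(2/w^2)^(7-j), with w-exponent 3j − 2(7−j) = 5j − 14.
Set 5j − 14 = -4: j = 2.
C(7,2) = 21; 1^2 = 1; 2^5 = 32.
Coefficient = 21 · 1 · 32 = 672.

672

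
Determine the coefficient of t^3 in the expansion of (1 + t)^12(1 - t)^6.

Coefficient of t^3 = Σ_{j} C(12,j)·1^j·C(6,3-j)·(-1)^(3-j) for j from 0 to 3.
= (-20) + 180 + (-396) + 220 = -16.

-16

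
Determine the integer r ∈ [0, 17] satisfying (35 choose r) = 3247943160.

15

C(35,r) increases on 0 ≤ r ≤ 17. C(35,14) = 2319959400 and C(35,15) = 3247943160, so r = 15.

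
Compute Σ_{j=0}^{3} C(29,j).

4090

1 + 29 + 406 + 3654 = 4090.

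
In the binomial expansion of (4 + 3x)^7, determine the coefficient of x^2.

The general term is C(7,j)·(4)^j·(3x)^(7-j); the x^2 term has j = 5.
C(7,5) = 21.
Coefficient = C(7,5) · 4^5 · 3^2 = 21 · 1024 · 9 = 193536.

193536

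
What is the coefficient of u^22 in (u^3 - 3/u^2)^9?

General term: C(9,j)·(u^3)^j·(-3/u^2)^(9-j), with u-exponent 3j − 2(9−j) = 5j − 18.
Set 5j − 18 = 22: j = 8.
C(9,8) = 9; 1^8 = 1; (-3)^1 = -3.
Coefficient = 9 · 1 · (-3) = -27.

-27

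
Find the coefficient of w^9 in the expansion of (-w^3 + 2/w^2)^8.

General term: C(8,j)·(-w^3)^j·(2/w^2)^(8-j), with w-exponent 3j − 2(8−j) = 5j − 16.
Set 5j − 16 = 9: j = 5.
C(8,5) = 56; (-1)^5 = -1; 2^3 = 8.
Coefficient = 56 · (-1) · 8 = -448.

-448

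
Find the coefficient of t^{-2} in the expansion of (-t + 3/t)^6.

1215

General term: C(6,j)·(-t)^j·(3/t)^(6-j), with t-exponent 1j − 1(6−j) = 2j − 6.
Set 2j − 6 = -2: j = 2.
C(6,2) = 15; (-1)^2 = 1; 3^4 = 81.
Coefficient = 15 · 1 · 81 = 1215.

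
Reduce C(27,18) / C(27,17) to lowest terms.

5/9

C(n,k+1)/C(n,k) = (n−k)/(k+1) = (27−17)/(17+1) = 10/18 = 5/9.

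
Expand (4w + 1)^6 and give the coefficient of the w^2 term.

240

The general term is C(6,j)·(4w)^j·(1)^(6-j); the w^2 term has j = 2.
C(6,2) = 15.
Coefficient = C(6,2) · 4^2 = 15 · 16 = 240.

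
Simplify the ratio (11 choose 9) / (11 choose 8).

1/3

C(n,k+1)/C(n,k) = (n−k)/(k+1) = (11−8)/(8+1) = 3/9 = 1/3.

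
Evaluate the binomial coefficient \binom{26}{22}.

14950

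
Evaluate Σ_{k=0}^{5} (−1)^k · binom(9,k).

-56

The partial alternating sum Σ_{k=0}^{5} (−1)^k C(9,k) = (−1)^5 C(8,5) = -56.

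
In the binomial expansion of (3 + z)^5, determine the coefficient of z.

The general term is C(5,j)·(3)^j·(z)^(5-j); the z^1 term has j = 4.
C(5,4) = 5.
Coefficient = C(5,4) · 3^4 = 5 · 81 = 405.

405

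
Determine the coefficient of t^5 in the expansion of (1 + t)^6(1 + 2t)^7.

10128

Coefficient of t^5 = Σ_{j} C(6,j)·1^j·C(7,5-j)·2^(5-j) for j from 0 to 5.
= 672 + 3360 + 4200 + 1680 + 210 + 6 = 10128.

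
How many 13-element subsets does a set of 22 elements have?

497420

C(22,13) = C(22,9) by symmetry.
C(22,9) = (22·21·20·19·18·17·16·15·14) / 9! = 180503769600 / 362880 = 497420.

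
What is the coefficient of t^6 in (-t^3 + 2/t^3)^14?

192192

General term: C(14,j)·(-t^3)^j·(2/t^3)^(14-j), with t-exponent 3j − 3(14−j) = 6j − 42.
Set 6j − 42 = 6: j = 8.
C(14,8) = 3003; (-1)^8 = 1; 2^6 = 64.
Coefficient = 3003 · 1 · 64 = 192192.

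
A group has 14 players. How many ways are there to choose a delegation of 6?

3003

This is C(14,6) = 3003.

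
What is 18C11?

C(18,11) = C(18,7) by symmetry.
C(18,7) = (18·17·16·15·14·13·12) / 7! = 160392960 / 5040 = 31824.

31824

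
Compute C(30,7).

2035800

C(30,7) = (30·29·28·27·26·25·24) / 7! = 10260432000 / 5040 = 2035800.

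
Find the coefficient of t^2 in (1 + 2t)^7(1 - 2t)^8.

Coefficient of t^2 = Σ_{j} C(7,j)·2^j·C(8,2-j)·(-2)^(2-j) for j from 0 to 2.
= 112 + (-224) + 84 = -28.

-28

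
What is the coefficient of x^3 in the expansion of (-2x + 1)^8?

-448

The general term is C(8,j)·(-2x)^j·(1)^(8-j); the x^3 term has j = 3.
C(8,3) = 56.
Coefficient = C(8,3) · (-2)^3 = 56 · (-8) = -448.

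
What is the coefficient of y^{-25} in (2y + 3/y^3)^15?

General term: C(15,j)·(2y)^j·(3/y^3)^(15-j), with y-exponent 1j − 3(15−j) = 4j − 45.
Set 4j − 45 = -25: j = 5.
C(15,5) = 3003; 2^5 = 32; 3^10 = 59049.
Coefficient = 3003 · 32 · 59049 = 5674372704.

5674372704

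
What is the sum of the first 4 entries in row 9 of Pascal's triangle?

1 + 9 + 36 + 84 = 130.

130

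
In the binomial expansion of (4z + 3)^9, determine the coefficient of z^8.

The general term is C(9,j)·(4z)^j·(3)^(9-j); the z^8 term has j = 8.
C(9,8) = 9.
Coefficient = C(9,8) · 4^8 · 3^1 = 9 · 65536 · 3 = 1769472.

1769472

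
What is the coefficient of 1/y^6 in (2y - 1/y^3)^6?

-160

General term: C(6,j)·(2y)^j·(-1/y^3)^(6-j), with y-exponent 1j − 3(6−j) = 4j − 18.
Set 4j − 18 = -6: j = 3.
C(6,3) = 20; 2^3 = 8; (-1)^3 = -1.
Coefficient = 20 · 8 · (-1) = -160.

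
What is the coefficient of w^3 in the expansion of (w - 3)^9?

The general term is C(9,j)·(w)^j·(-3)^(9-j); the w^3 term has j = 3.
C(9,3) = 84.
Coefficient = C(9,3) · (-3)^6 = 84 · 729 = 61236.

61236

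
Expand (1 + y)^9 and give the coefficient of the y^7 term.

36

The general term is C(9,j)·(1)^j·(y)^(9-j); the y^7 term has j = 2.
C(9,2) = 36.
Coefficient = C(9,2) = 36.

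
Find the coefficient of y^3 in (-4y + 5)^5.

The general term is C(5,j)·(-4y)^j·(5)^(5-j); the y^3 term has j = 3.
C(5,3) = 10.
Coefficient = C(5,3) · (-4)^3 · 5^2 = 10 · (-64) · 25 = -16000.

-16000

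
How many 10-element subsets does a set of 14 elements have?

1001

C(14,10) = C(14,4) by symmetry.
C(14,4) = (14·13·12·11) / 4! = 24024 / 24 = 1001.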